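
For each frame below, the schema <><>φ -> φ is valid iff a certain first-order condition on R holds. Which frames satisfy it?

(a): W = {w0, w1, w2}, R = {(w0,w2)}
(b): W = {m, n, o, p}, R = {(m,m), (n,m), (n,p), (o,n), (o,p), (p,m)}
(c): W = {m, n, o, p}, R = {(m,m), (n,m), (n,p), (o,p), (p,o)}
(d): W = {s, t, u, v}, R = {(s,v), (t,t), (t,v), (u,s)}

This is the axiom for a generalized confluence (Geach) condition; its first-order frame correspondent is forall x forall y (x R^2 y -> exists w (y = w & x = w)).
(a): satisfies the condition.
(b): fails — nR²m but m ≠ n.
(c): fails — nR²m but m ≠ n.
(d): fails — tR²v but v ≠ t.

(a)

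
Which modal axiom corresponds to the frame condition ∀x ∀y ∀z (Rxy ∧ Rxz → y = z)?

◇r → □r

This is partial functionality; the standard corresponding axiom is CD: ◇r → □r.
Suppose ◇r→□r is valid. Take Rxy, Rxz and set V(r)={y}. Then ◇r at x, so □r at x, so r at z, i.e. z=y.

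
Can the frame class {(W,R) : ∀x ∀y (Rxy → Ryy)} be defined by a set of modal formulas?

Yes: it is shift-reflexivity, defined by the T□ schema □(□p → p).
Suppose □(□p→p) is valid. Take Rxy and set V(p)={w : Ryw}. Then at y, □p holds; since □(□p→p) at x, □p→p at y, so p at y, i.e. Ryy.

Yes, by □(□p → p)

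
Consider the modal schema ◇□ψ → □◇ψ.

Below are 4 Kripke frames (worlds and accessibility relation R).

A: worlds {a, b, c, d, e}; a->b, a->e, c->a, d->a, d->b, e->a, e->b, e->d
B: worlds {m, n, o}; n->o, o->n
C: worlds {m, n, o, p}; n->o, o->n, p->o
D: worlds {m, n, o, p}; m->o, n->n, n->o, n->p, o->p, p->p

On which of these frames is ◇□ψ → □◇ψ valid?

B, C, D

This is the axiom for convergence; its first-order frame correspondent is ∀x ∀y ∀z (Rxy ∧ Rxz → ∃w (Ryw ∧ Rzw)).
A: fails — Rab and Rab but b and b have no common successor.
B: condition met.
C: condition met.
D: condition met.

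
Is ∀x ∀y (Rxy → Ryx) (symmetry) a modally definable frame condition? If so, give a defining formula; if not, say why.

Yes — defined by q → □◇q

Yes: it is symmetry, defined by the B schema q → □◇q.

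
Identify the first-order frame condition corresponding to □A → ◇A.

seriality

Suppose □A→◇A is valid. At any x set V(A)=W. Then □A at x, so ◇A at x, so x has a successor.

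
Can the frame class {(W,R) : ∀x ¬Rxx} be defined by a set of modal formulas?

No

Modal frame validity is preserved under surjective bounded morphisms.
The 2-cycle (worlds 0,1 with 0→1→0) is irreflexive, and the map sending every world to a single reflexive point • is a surjective bounded morphism (forth: every edge maps to (•,•); back: every world has a successor). So any modal formula valid on the 2-cycle is also valid on the reflexive point, which is not irreflexive.
Hence irreflexivity is not modally definable.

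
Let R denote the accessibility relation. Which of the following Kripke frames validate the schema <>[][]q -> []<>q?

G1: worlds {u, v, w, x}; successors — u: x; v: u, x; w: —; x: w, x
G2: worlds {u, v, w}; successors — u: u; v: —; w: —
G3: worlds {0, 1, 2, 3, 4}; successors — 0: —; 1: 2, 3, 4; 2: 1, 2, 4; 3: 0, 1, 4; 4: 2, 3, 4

The schema corresponds to a generalized confluence (Geach) condition: forall x forall y forall z ((xRy & xRz) -> exists w (y R^2 w & zRw)).
G1: fails — xRw, xRw but no t with wR²t and wRt.
G2: satisfies the condition.
G3: fails — 3R0, 3R0 but no w with 0R²w and 0Rw.
Valid on: G2.

G2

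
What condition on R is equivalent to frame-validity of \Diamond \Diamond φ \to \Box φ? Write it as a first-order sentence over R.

This is a Sahlqvist (Geach-type) schema ◇^2□^0φ → □^1◇^0φ.
Minimal-valuation argument: fix x; take any y with xR^2y and any z with xR^1z. Set V(φ) to the set of worlds R-reachable from y in exactly 0 steps. Then □^0φ holds at y, so the antecedent holds at x; validity forces ◇^0φ at z, giving a w with zR^0w and yR^0w.
First-order correspondent: \forall x \forall y \forall z ((x R^2 y \wedge xRz) \to \exists w (y = w \wedge z = w)).

\forall x \forall y \forall z ((x R^2 y \wedge xRz) \to \exists w (y = w \wedge z = w))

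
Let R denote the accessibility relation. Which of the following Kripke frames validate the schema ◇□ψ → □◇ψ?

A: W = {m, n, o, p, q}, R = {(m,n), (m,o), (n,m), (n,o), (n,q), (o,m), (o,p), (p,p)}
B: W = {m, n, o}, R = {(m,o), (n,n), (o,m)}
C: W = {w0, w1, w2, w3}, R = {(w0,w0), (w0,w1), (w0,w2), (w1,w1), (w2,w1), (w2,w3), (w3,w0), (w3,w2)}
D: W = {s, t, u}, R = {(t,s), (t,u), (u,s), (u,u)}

This is the axiom for convergence; its first-order frame correspondent is ∀x ∀y ∀z (Rxy ∧ Rxz → ∃w (Ryw ∧ Rzw)).
A: fails — Rno and Rnq but o and q have no common successor.
B: holds.
C: fails — Rw2w1 and Rw2w3 but w1 and w3 have no common successor.
D: fails — Rtu and Rts but u and s have no common successor.
Valid on: B.

B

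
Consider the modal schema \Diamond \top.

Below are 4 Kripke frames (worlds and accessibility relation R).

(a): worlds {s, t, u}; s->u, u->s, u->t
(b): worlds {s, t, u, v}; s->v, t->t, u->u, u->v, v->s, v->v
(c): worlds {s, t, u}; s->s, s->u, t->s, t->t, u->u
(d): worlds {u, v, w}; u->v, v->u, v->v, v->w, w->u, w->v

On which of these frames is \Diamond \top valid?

Frame correspondent (Sahlqvist): \forall x \exists y Rxy — i.e. seriality.
(a): fails — world t has no successor.
(b): holds.
(c): holds.
(d): holds.
Valid on: (b), (c), (d).

(b), (c), (d)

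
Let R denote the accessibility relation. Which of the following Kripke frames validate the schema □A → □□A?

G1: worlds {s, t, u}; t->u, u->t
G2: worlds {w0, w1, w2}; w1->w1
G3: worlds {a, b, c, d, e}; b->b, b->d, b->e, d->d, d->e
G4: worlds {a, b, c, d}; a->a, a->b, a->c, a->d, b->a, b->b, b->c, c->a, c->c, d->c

G2, G3

This is the axiom for transitivity; its first-order frame correspondent is ∀x ∀y ∀z (Rxy ∧ Ryz → Rxz).
G1: fails — Rtu and Rut but not Rtt.
G2: condition met.
G3: condition met.
G4: fails — Rdc and Rca but not Rda.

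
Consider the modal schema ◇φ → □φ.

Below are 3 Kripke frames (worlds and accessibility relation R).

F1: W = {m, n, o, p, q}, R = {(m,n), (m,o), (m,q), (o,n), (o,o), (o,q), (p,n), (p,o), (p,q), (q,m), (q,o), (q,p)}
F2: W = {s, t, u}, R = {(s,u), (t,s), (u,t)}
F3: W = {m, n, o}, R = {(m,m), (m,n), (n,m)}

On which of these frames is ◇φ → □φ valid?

This is the axiom for partial functionality; its first-order frame correspondent is ∀x ∀y ∀z (Rxy ∧ Rxz → y = z).
F1: fails — m sees both n and o.
F2: holds.
F3: fails — m sees both m and n.
Valid on: F2.

F2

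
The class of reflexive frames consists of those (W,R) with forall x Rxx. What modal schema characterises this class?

The condition is reflexivity. The T schema □s → s defines it.
Suppose □s→s is valid. At any x set V(s)={w : Rxw}. Then □s holds at x, so s holds at x, i.e. Rxx.

□s → s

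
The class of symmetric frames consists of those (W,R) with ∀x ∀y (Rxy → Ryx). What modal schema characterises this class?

s → □◇s

The condition is symmetry. The B schema s → □◇s defines it.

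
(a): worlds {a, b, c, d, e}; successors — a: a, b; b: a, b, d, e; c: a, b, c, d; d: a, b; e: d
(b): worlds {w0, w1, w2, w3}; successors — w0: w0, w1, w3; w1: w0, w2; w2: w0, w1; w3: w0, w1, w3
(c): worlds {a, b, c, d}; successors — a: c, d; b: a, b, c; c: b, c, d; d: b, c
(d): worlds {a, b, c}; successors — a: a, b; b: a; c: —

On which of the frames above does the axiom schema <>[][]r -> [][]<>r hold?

Frame correspondent (Sahlqvist): forall x forall y forall z ((xRy & x R^2 z) -> exists w (y R^2 w & zRw)) — i.e. a generalized confluence (Geach) condition.
(a): fails — bRe, bR²e but no w with eR²w and eRw.
(b): ✓.
(c): ✓.
(d): ✓.
Valid on: (b), (c), (d).

(b), (c), (d)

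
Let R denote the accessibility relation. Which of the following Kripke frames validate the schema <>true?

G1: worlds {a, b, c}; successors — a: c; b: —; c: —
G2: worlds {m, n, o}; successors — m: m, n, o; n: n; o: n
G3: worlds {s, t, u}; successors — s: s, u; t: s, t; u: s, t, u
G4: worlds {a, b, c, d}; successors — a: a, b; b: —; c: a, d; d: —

This is the axiom for seriality; its first-order frame correspondent is forall x exists y Rxy.
G1: fails — world b has no successor.
G2: ✓.
G3: ✓.
G4: fails — world b has no successor.
Valid on: G2, G3.

G2, G3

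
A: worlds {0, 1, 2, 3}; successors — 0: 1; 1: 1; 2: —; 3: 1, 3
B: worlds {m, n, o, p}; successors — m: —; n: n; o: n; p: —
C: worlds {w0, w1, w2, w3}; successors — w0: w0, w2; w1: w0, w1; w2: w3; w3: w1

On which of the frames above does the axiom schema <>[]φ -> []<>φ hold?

A, B

Frame correspondent (Sahlqvist): forall x forall y forall z (Rxy & Rxz -> exists w (Ryw & Rzw)) — i.e. convergence.
A: holds.
B: holds.
C: fails — Rw0w2 and Rw0w0 but w2 and w0 have no common successor.
Valid on: A, B.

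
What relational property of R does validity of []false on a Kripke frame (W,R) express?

□⊥ is valid iff no world has any successor (otherwise □⊥ fails at any world with one).
The converse is a direct semantic check.
Frame condition: forall x forall y ~Rxy.

emptiness of R: forall x forall y ~Rxy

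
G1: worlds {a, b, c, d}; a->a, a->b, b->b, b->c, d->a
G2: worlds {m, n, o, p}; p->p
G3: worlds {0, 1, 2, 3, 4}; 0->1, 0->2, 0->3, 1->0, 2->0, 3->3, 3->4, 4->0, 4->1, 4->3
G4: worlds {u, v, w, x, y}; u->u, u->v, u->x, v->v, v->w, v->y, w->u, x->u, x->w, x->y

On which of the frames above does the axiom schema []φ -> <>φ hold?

Frame correspondent (Sahlqvist): forall x exists y Rxy — i.e. seriality.
G1: fails — world c has no successor.
G2: fails — world m has no successor.
G3: satisfies the condition.
G4: fails — world y has no successor.
Valid on: G3.

G3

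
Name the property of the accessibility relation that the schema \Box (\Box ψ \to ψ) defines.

Shift-reflexivity

Suppose □(□ψ→ψ) is valid. Take Rxy and set V(ψ)={w : Ryw}. Then at y, □ψ holds; since □(□ψ→ψ) at x, □ψ→ψ at y, so ψ at y, i.e. Ryy.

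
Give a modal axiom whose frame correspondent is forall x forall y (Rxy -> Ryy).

□(□s → s)

This is shift-reflexivity; the standard corresponding axiom is T□: □(□s → s).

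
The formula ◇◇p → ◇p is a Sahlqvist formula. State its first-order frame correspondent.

Transitivity

This is frame-equivalent to □p → □□p (substitute ¬p for p and contrapose).
Suppose □p→□□p is valid. Take Rxy, Ryz and set V(p)={w : Rxw}. Then □p at x, so □□p at x, so □p at y, so p at z, i.e. Rxz.
The converse is a direct semantic check.
Frame condition: ∀x ∀y ∀z (Rxy ∧ Ryz → Rxz).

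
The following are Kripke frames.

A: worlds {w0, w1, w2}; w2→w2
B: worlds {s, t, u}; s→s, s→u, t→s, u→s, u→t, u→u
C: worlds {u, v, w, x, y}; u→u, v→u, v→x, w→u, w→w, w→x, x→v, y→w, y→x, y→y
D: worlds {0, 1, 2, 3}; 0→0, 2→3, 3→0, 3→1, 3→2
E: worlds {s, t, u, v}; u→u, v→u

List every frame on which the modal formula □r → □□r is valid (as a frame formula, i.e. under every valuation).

A, E

The schema corresponds to transitivity: ∀x ∀y ∀z (Rxy ∧ Ryz → Rxz).
A: holds.
B: fails — Rts and Rsu but not Rtu.
C: fails — Ryx and Rxv but not Ryv.
D: fails — R32 and R23 but not R33.
E: holds.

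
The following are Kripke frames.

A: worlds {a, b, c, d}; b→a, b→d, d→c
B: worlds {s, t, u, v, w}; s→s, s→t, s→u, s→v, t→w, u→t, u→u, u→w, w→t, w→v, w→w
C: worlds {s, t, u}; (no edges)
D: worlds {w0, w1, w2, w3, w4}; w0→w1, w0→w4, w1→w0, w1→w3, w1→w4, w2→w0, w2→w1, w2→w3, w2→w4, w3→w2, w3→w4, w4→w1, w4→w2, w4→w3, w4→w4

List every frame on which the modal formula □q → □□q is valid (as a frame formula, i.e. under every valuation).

C

The schema corresponds to transitivity: ∀x ∀y ∀z (Rxy ∧ Ryz → Rxz).
A: fails — Rbd and Rdc but not Rbc.
B: fails — Ruw and Rwv but not Ruv.
C: condition met.
D: fails — Rw1w0 and Rw0w1 but not Rw1w1.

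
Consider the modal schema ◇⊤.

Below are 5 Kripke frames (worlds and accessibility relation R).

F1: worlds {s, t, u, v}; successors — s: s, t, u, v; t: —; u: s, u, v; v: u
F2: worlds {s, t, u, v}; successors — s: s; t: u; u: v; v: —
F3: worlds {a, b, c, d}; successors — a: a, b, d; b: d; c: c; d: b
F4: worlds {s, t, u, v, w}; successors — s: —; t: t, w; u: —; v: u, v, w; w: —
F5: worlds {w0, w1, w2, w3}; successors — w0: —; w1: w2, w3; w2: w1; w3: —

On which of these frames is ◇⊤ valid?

F3

This is the axiom for seriality; its first-order frame correspondent is ∀x ∃y Rxy.
F1: fails — world t has no successor.
F2: fails — world v has no successor.
F3: satisfies the condition.
F4: fails — world s has no successor.
F5: fails — world w0 has no successor.
Valid on: F3.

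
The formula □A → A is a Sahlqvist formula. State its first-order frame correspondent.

Reflexivity

Suppose □A→A is valid. At any x set V(A)={w : Rxw}. Then □A holds at x, so A holds at x, i.e. Rxx.
Conversely, on a frame with reflexivity the schema holds at every world under every valuation.
So the correspondent is reflexivity.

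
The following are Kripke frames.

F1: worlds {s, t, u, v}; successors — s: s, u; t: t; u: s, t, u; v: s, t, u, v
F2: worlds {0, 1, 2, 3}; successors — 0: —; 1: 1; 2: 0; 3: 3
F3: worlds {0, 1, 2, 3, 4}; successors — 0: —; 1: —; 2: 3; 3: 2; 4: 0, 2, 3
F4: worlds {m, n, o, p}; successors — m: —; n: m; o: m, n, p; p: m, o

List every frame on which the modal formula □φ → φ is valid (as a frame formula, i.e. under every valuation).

F1

Frame correspondent (Sahlqvist): ∀x Rxx — i.e. reflexivity.
F1: condition met.
F2: fails — world 0 does not see itself.
F3: fails — world 0 does not see itself.
F4: fails — world m does not see itself.
Valid on: F1.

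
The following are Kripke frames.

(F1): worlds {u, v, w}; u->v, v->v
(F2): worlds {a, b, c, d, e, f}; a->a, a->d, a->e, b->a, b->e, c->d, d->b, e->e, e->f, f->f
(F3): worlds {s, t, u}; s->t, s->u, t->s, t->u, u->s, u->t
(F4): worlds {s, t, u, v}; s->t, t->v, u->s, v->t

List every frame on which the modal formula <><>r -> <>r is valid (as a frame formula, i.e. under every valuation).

(F1)

The schema corresponds to transitivity: forall x forall y forall z (Rxy & Ryz -> Rxz).
(F1): ✓.
(F2): fails — Rcd and Rdb but not Rcb.
(F3): fails — Rut and Rtu but not Ruu.
(F4): fails — Rus and Rst but not Rut.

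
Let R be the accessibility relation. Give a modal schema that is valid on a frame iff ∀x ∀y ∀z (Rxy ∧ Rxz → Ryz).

◇r → □◇r

A defining formula is ◇r → □◇r (the 5 axiom).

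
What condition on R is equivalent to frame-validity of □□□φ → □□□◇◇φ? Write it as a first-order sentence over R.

This is a Sahlqvist (Geach-type) schema ◇^0□^3φ → □^3◇^2φ.
First-order correspondent: ∀x ∀z (xR³z → ∃w (xR³w ∧ zR²w)).

∀x ∀z (xR³z → ∃w (xR³w ∧ zR²w))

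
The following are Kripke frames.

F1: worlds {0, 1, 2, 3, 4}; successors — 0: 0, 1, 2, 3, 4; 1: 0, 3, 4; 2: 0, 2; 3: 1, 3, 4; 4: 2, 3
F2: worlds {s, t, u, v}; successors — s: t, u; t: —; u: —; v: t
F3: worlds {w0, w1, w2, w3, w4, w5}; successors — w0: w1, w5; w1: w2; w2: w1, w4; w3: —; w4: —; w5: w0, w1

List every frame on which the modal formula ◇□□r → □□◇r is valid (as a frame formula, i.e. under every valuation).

F1, F2

This is the axiom for a generalized confluence (Geach) condition; its first-order frame correspondent is ∀x ∀y ∀z ((xRy ∧ xR²z) → ∃w (yR²w ∧ zRw)).
F1: condition met.
F2: condition met.
F3: fails — w0Rw1, w0R²w1 but no w with w1R²w and w1Rw.
Valid on: F1, F2.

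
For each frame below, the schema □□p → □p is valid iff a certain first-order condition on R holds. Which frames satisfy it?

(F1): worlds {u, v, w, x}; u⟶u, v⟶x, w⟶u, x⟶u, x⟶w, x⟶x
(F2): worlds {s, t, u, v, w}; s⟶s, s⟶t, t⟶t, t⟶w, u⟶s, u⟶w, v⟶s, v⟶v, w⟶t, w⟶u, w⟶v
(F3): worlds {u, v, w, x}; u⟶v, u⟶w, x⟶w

(F1)

This is the axiom for density; its first-order frame correspondent is ∀x ∀y (Rxy → ∃z (Rxz ∧ Rzy)).
(F1): ✓.
(F2): fails — Ruw but no z with Ruz and Rzw.
(F3): fails — Ruv but no z with Ruz and Rzv.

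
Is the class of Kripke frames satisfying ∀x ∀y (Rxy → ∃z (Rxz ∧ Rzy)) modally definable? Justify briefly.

Yes — defined by □□p → □p

The condition is density. A defining modal formula is □□p → □p.
Suppose □□p→□p is valid. Take Rxy and set V(p)={w : xR²w}. Then □□p at x, so □p at x, so p at y, i.e. ∃z(Rxz∧Rzy).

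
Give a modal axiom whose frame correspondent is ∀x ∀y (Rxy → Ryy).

□(□s → s)

The condition is shift-reflexivity. The T□ schema □(□s → s) defines it.
Suppose □(□s→s) is valid. Take Rxy and set V(s)={w : Ryw}. Then at y, □s holds; since □(□s→s) at x, □s→s at y, so s at y, i.e. Ryy.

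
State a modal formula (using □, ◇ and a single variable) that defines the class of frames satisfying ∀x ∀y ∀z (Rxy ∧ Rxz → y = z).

◇ψ → □ψ

A defining formula is ◇ψ → □ψ (the CD axiom).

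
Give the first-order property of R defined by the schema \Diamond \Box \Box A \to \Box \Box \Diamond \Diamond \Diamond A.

This is a Sahlqvist (Geach-type) schema ◇^1□^2A → □^2◇^3A.
Minimal-valuation argument: fix x; take any y with xR^1y and any z with xR^2z. Set V(A) to the set of worlds R-reachable from y in exactly 2 steps. Then □^2A holds at y, so the antecedent holds at x; validity forces ◇^3A at z, giving a w with zR^3w and yR^2w.
First-order correspondent: \forall x \forall y \forall z ((xRy \wedge x R^2 z) \to \exists w (y R^2 w \wedge z R^3 w)).

\forall x \forall y \forall z ((xRy \wedge x R^2 z) \to \exists w (y R^2 w \wedge z R^3 w))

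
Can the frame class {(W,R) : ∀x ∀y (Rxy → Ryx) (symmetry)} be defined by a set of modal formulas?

This is a Sahlqvist condition; the B axiom r → □◇r defines it.

Yes, by r → □◇r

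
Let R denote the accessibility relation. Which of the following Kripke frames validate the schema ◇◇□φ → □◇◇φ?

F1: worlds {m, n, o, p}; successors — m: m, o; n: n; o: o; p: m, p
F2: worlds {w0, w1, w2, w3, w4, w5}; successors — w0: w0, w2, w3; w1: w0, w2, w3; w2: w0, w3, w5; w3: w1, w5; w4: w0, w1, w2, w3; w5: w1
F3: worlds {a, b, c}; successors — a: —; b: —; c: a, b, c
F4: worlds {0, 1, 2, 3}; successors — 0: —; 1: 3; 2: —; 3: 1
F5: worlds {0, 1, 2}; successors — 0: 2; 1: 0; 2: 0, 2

The schema corresponds to a generalized confluence (Geach) condition: ∀x ∀y ∀z ((xR²y ∧ xRz) → ∃w (yRw ∧ zR²w)).
F1: condition met.
F2: fails — w2R²w3, w2Rw5 but no w with w3Rw and w5R²w.
F3: fails — cR²a, cRa but no w with aRw and aR²w.
F4: condition met.
F5: condition met.

F1, F4, F5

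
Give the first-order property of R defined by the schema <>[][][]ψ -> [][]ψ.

This is a Sahlqvist (Geach-type) schema ◇^1□^3ψ → □^2◇^0ψ.
Minimal-valuation argument: fix x; take any y with xR^1y and any z with xR^2z. Set V(ψ) to the set of worlds R-reachable from y in exactly 3 steps. Then □^3ψ holds at y, so the antecedent holds at x; validity forces ◇^0ψ at z, giving a w with zR^0w and yR^3w.
First-order correspondent: forall x forall y forall z ((xRy & x R^2 z) -> exists w (y R^3 w & z = w)).

forall x forall y forall z ((xRy & x R^2 z) -> exists w (y R^3 w & z = w))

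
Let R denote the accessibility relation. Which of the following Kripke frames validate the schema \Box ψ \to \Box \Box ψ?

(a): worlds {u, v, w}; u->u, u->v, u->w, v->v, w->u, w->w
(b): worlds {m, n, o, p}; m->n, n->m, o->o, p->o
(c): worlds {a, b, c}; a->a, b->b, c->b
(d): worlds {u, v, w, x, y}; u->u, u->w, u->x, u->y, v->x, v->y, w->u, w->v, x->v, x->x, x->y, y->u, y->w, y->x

(c)

Frame correspondent (Sahlqvist): \forall x \forall y \forall z (Rxy \wedge Ryz \to Rxz) — i.e. transitivity.
(a): fails — Rwu and Ruv but not Rwv.
(b): fails — Rnm and Rmn but not Rnn.
(c): holds.
(d): fails — Ryx and Rxy but not Ryy.
Valid on: (c).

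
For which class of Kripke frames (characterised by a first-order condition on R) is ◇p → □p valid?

Partial functionality

Suppose ◇p→□p is valid. Take Rxy, Rxz and set V(p)={y}. Then ◇p at x, so □p at x, so p at z, i.e. z=y.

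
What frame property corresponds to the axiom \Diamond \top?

◇⊤ holds at w iff w has a successor, so frame-validity of ◇⊤ is exactly seriality. Equivalently via □r → ◇r:
Suppose □r→◇r is valid. At any x set V(r)=W. Then □r at x, so ◇r at x, so x has a successor.
Conversely, on a frame with seriality the schema holds at every world under every valuation.
Frame condition: \forall x \exists y Rxy.

seriality: \forall x \exists y Rxy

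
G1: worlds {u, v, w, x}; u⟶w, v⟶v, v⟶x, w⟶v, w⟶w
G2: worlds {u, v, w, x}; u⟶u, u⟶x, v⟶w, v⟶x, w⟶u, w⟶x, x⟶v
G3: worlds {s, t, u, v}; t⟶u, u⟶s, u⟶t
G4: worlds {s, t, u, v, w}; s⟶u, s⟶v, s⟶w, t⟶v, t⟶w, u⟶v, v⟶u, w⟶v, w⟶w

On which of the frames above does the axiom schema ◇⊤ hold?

G2, G4

Frame correspondent (Sahlqvist): ∀x ∃y Rxy — i.e. seriality.
G1: fails — world x has no successor.
G2: ✓.
G3: fails — world s has no successor.
G4: ✓.
Valid on: G2, G4.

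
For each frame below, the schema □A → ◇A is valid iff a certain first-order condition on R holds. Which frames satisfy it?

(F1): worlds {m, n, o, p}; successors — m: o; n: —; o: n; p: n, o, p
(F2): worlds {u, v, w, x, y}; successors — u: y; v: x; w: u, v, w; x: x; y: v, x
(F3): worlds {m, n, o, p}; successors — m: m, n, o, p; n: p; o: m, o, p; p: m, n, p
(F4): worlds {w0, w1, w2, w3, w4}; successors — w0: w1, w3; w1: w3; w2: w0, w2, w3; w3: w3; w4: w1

Frame correspondent (Sahlqvist): ∀x ∃y Rxy — i.e. seriality.
(F1): fails — world n has no successor.
(F2): condition met.
(F3): condition met.
(F4): condition met.

(F2), (F3), (F4)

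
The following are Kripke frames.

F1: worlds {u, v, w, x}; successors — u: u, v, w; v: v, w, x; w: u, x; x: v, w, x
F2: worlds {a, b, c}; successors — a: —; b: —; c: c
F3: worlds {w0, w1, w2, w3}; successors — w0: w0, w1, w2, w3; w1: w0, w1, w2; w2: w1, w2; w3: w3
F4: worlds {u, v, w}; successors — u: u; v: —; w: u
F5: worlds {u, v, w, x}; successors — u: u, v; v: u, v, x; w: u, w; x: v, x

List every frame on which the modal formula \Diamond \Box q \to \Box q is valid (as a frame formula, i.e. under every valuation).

F2, F4

This is the axiom for the Euclidean property; its first-order frame correspondent is \forall x \forall y \forall z (Rxy \wedge Rxz \to Ryz).
F1: fails — Ruv and Ruu but not Rvu.
F2: ✓.
F3: fails — Rw0w1 and Rw0w3 but not Rw1w3.
F4: ✓.
F5: fails — Rvu and Rvx but not Rux.
Valid on: F2, F4.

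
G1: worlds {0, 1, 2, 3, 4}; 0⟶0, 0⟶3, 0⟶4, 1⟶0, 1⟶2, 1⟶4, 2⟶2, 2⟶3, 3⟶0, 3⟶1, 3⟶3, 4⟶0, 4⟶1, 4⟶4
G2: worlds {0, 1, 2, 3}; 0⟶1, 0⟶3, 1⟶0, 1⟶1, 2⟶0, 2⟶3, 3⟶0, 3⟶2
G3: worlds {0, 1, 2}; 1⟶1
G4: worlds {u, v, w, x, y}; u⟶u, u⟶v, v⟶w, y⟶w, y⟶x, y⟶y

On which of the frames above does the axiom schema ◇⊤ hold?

G1, G2

The schema corresponds to seriality: ∀x ∃y Rxy.
G1: ✓.
G2: ✓.
G3: fails — world 0 has no successor.
G4: fails — world w has no successor.
Valid on: G1, G2.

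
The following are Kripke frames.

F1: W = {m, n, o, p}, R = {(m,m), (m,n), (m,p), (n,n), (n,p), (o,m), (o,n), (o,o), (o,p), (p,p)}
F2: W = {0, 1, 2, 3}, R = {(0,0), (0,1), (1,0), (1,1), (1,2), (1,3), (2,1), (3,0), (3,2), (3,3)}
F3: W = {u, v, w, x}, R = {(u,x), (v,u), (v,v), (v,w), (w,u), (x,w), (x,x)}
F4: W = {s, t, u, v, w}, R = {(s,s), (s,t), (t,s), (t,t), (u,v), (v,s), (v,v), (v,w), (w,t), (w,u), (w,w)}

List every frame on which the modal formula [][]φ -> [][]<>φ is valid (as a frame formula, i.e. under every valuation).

F1, F2, F4

Frame correspondent (Sahlqvist): forall x forall z (x R^2 z -> exists w (x R^2 w & zRw)) — i.e. a generalized confluence (Geach) condition.
F1: ✓.
F2: ✓.
F3: fails — uR²w but no t with uR²t and wRt.
F4: ✓.
Valid on: F1, F2, F4.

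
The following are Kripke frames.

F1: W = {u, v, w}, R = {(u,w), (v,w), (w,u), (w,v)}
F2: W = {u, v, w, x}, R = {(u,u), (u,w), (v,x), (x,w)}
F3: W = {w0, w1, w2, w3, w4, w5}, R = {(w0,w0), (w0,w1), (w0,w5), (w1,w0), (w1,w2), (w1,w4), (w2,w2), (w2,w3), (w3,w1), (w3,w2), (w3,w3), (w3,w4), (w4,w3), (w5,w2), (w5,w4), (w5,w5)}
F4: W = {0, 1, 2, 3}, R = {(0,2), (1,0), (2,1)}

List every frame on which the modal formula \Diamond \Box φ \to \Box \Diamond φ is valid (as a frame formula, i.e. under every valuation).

F1, F4

The schema corresponds to convergence: \forall x \forall y \forall z (Rxy \wedge Rxz \to \exists w (Ryw \wedge Rzw)).
F1: condition met.
F2: fails — Ruw and Ruw but w and w have no common successor.
F3: fails — Rw1w2 and Rw1w0 but w2 and w0 have no common successor.
F4: condition met.
Valid on: F1, F4.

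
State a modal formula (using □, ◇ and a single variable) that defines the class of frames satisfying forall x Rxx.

□p → p

A defining formula is □p → p (the T axiom).
Suppose □p→p is valid. At any x set V(p)={w : Rxw}. Then □p holds at x, so p holds at x, i.e. Rxx.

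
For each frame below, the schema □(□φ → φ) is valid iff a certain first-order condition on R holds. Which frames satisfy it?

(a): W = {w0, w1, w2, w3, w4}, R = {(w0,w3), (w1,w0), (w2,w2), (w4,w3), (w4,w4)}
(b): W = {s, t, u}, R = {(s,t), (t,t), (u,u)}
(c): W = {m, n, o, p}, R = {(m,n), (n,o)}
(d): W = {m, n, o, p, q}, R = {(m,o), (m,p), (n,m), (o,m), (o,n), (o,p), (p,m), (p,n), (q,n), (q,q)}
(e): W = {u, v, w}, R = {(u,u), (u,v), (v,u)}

(b)

This is the axiom for shift-reflexivity; its first-order frame correspondent is ∀x ∀y (Rxy → Ryy).
(a): fails — Rw1w0 but not Rw0w0.
(b): holds.
(c): fails — Rno but not Roo.
(d): fails — Ron but not Rnn.
(e): fails — Ruv but not Rvv.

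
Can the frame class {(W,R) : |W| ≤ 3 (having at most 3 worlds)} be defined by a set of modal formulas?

Modal frame validity is preserved under disjoint unions.
Any modal formula valid on each of 4 disjoint one-world frames is valid on their disjoint union (validity is preserved under disjoint unions). Each one-world frame has |W|=1≤3, but the union has |W|=4.
So the class is not modally definable.

Not modally definable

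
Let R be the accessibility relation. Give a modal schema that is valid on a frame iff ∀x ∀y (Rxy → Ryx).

q → □◇q

The condition is symmetry. The B schema q → □◇q defines it.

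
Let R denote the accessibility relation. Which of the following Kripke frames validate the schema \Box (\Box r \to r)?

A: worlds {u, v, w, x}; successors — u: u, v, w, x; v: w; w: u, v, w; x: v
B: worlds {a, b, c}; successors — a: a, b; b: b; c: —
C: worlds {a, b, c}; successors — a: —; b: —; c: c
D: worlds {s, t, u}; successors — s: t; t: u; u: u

Frame correspondent (Sahlqvist): \forall x \forall y (Rxy \to Ryy) — i.e. shift-reflexivity.
A: fails — Ruv but not Rvv.
B: ✓.
C: ✓.
D: fails — Rst but not Rtt.

B, C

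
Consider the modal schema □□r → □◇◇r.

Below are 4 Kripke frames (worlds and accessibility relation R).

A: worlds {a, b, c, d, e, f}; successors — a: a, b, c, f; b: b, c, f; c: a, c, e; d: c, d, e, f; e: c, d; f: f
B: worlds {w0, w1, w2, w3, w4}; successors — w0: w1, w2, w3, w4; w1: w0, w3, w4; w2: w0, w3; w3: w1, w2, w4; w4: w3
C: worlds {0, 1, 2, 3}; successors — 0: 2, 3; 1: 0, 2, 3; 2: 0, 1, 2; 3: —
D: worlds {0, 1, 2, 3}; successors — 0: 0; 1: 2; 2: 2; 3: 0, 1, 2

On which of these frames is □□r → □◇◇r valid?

The schema corresponds to a generalized confluence (Geach) condition: ∀x ∀z (xRz → ∃w (xR²w ∧ zR²w)).
A: holds.
B: holds.
C: fails — 0R3 but no w with 0R²w and 3R²w.
D: holds.
Valid on: A, B, D.

A, B, D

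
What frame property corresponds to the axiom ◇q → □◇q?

This is the 5 axiom.
It corresponds to the Euclidean property: ∀x ∀y ∀z (Rxy ∧ Rxz → Ryz).

the Euclidean property: ∀x ∀y ∀z (Rxy ∧ Rxz → Ryz)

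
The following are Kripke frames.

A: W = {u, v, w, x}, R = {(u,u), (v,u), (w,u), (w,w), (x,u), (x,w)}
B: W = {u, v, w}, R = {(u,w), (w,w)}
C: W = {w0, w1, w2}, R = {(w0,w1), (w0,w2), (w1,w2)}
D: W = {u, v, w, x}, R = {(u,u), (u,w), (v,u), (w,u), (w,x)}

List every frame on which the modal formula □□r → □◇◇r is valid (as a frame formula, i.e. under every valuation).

A, B

Frame correspondent (Sahlqvist): ∀x ∀z (xRz → ∃w (xR²w ∧ zR²w)) — i.e. a generalized confluence (Geach) condition.
A: satisfies the condition.
B: satisfies the condition.
C: fails — w0Rw1 but no w with w0R²w and w1R²w.
D: fails — wRx but no t with wR²t and xR²t.
Valid on: A, B.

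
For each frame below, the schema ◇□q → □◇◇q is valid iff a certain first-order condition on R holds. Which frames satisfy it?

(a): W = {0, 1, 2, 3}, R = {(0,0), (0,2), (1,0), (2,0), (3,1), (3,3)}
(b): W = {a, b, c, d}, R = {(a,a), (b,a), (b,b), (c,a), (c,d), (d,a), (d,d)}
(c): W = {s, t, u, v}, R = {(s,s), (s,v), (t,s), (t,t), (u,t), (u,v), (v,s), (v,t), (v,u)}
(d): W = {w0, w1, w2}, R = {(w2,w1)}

The schema corresponds to a generalized confluence (Geach) condition: ∀x ∀y ∀z ((xRy ∧ xRz) → ∃w (yRw ∧ zR²w)).
(a): fails — 3R3, 3R1 but no w with 3Rw and 1R²w.
(b): ✓.
(c): ✓.
(d): fails — w2Rw1, w2Rw1 but no w with w1Rw and w1R²w.
Valid on: (b), (c).

(b), (c)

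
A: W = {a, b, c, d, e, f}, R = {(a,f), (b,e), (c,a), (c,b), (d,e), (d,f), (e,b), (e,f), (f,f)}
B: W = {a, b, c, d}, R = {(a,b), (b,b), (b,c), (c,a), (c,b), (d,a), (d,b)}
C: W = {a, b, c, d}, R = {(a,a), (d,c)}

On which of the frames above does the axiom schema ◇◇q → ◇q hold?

Frame correspondent (Sahlqvist): ∀x ∀y ∀z (Rxy ∧ Ryz → Rxz) — i.e. transitivity.
A: fails — Reb and Rbe but not Ree.
B: fails — Rbc and Rca but not Rba.
C: ✓.
Valid on: C.

C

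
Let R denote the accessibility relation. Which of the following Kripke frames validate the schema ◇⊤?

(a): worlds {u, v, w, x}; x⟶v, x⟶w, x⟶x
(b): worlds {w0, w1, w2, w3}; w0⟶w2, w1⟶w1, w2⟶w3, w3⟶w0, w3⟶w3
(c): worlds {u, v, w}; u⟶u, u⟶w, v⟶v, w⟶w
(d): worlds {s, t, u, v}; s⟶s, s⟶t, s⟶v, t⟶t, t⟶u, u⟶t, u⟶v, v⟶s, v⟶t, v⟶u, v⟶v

(b), (c), (d)

The schema corresponds to seriality: ∀x ∃y Rxy.
(a): fails — world u has no successor.
(b): ✓.
(c): ✓.
(d): ✓.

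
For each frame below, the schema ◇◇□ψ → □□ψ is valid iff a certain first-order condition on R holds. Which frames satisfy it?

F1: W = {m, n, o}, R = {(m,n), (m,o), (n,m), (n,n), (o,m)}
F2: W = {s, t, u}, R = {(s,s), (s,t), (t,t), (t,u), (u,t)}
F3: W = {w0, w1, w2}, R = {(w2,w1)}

F3

The schema corresponds to a generalized confluence (Geach) condition: ∀x ∀y ∀z ((xR²y ∧ xR²z) → ∃w (yRw ∧ z = w)).
F1: fails — mR²m, mR²m but no w with mRw and m=w.
F2: fails — sR²s, sR²u but no w with sRw and u=w.
F3: satisfies the condition.
Valid on: F3.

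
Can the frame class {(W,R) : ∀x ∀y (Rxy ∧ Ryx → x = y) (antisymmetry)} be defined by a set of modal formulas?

Modal frame validity is preserved under surjective bounded morphisms.
The 4-cycle (worlds s,t,u,v with s→t→u→v→s) is antisymmetric. Sending even-indexed worlds to • and odd-indexed worlds to ∘ is a surjective bounded morphism onto the two-world frame with •↔∘, which is not antisymmetric.
So the class is not modally definable.

No — not modally definable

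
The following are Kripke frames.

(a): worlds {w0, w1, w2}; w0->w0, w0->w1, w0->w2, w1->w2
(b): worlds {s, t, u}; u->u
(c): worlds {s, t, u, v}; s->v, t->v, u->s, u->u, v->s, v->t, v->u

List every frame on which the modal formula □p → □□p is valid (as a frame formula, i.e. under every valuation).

(a), (b)

Frame correspondent (Sahlqvist): ∀x ∀y ∀z (Rxy ∧ Ryz → Rxz) — i.e. transitivity.
(a): holds.
(b): holds.
(c): fails — Rtv and Rvt but not Rtt.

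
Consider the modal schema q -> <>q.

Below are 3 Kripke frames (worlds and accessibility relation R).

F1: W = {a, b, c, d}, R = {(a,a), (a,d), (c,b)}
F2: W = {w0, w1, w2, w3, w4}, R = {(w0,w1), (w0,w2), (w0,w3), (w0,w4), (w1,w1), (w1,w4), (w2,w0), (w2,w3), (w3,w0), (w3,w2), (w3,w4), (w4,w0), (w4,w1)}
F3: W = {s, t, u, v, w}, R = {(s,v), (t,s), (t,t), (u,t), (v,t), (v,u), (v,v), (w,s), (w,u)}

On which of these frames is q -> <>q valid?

Frame correspondent (Sahlqvist): forall x Rxx — i.e. reflexivity.
F1: fails — world b does not see itself.
F2: fails — world w0 does not see itself.
F3: fails — world s does not see itself.
Valid on no frame.

none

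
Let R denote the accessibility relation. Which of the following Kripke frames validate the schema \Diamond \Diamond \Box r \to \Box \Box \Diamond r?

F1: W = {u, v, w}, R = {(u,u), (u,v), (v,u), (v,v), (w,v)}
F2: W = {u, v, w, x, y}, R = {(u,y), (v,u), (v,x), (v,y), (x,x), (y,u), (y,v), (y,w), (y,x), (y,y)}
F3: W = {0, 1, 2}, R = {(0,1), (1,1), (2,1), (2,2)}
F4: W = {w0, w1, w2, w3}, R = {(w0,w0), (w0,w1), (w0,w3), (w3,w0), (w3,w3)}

This is the axiom for a generalized confluence (Geach) condition; its first-order frame correspondent is \forall x \forall y \forall z ((x R^2 y \wedge x R^2 z) \to \exists w (yRw \wedge zRw)).
F1: satisfies the condition.
F2: fails — uR²u, uR²w but no t with uRt and wRt.
F3: satisfies the condition.
F4: fails — w0R²w0, w0R²w1 but no w with w0Rw and w1Rw.

F1, F3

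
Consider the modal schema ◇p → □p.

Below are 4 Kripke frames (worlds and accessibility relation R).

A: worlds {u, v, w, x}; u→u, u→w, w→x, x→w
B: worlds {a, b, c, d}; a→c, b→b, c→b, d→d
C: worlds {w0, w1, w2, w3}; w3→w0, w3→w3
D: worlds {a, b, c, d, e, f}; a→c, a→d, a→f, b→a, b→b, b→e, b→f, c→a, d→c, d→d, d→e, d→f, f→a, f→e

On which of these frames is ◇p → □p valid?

B

This is the axiom for partial functionality; its first-order frame correspondent is ∀x ∀y ∀z (Rxy ∧ Rxz → y = z).
A: fails — u sees both u and w.
B: ✓.
C: fails — w3 sees both w0 and w3.
D: fails — a sees both c and d.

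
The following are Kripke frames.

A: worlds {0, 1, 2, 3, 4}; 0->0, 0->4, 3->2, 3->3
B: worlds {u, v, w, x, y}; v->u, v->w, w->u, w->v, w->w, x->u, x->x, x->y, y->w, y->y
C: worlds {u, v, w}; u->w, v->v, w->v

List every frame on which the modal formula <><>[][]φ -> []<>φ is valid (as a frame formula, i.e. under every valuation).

C

The schema corresponds to a generalized confluence (Geach) condition: forall x forall y forall z ((x R^2 y & xRz) -> exists w (y R^2 w & zRw)).
A: fails — 0R²0, 0R4 but no w with 0R²w and 4Rw.
B: fails — vR²u, vRu but no t with uR²t and uRt.
C: holds.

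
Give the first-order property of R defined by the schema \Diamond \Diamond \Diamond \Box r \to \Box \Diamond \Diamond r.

\forall x \forall y \forall z ((x R^3 y \wedge xRz) \to \exists w (yRw \wedge z R^2 w))

This is a Sahlqvist (Geach-type) schema ◇^3□^1r → □^1◇^2r.
First-order correspondent: \forall x \forall y \forall z ((x R^3 y \wedge xRz) \to \exists w (yRw \wedge z R^2 w)).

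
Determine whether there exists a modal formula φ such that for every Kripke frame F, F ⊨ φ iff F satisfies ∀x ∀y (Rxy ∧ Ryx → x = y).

Modal frame validity is preserved under surjective bounded morphisms.
The 8-cycle (worlds 0,1,2,3,4,5,6,7 with 0→1→2→3→4→5→6→7→0) is antisymmetric. Sending even-indexed worlds to a and odd-indexed worlds to b is a surjective bounded morphism onto the two-world frame with a↔b, which is not antisymmetric.
So no modal formula (or set of formulas) defines exactly the antisymmetric frames.

Not definable by any modal formula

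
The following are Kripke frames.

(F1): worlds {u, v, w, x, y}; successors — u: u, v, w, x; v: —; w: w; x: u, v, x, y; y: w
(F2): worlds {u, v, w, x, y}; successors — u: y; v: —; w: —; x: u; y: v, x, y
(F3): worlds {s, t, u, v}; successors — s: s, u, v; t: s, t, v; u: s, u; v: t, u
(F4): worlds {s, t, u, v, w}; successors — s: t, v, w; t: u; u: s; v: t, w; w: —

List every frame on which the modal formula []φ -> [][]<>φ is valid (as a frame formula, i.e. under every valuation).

This is the axiom for a generalized confluence (Geach) condition; its first-order frame correspondent is forall x forall z (x R^2 z -> exists w (xRw & zRw)).
(F1): fails — uR²v but no t with uRt and vRt.
(F2): fails — uR²v but no t with uRt and vRt.
(F3): satisfies the condition.
(F4): fails — sR²t but no w* with sRw* and tRw*.
Valid on: (F3).

(F3)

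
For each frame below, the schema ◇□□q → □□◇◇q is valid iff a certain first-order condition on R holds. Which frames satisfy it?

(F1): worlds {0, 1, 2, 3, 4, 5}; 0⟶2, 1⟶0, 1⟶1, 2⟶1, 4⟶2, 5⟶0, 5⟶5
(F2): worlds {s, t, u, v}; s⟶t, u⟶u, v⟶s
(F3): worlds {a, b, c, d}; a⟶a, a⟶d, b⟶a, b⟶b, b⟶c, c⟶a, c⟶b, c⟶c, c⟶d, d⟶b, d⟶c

(F3)

Frame correspondent (Sahlqvist): ∀x ∀y ∀z ((xRy ∧ xR²z) → ∃w (yR²w ∧ zR²w)) — i.e. a generalized confluence (Geach) condition.
(F1): fails — 5R0, 5R²5 but no w with 0R²w and 5R²w.
(F2): fails — vRs, vR²t but no w with sR²w and tR²w.
(F3): ✓.
Valid on: (F3).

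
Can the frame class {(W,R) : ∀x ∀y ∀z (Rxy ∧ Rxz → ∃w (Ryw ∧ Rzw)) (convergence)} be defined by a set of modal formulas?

This is a Sahlqvist condition; the .2 axiom ◇□p → □◇p defines it.

Yes — defined by ◇□p → □◇p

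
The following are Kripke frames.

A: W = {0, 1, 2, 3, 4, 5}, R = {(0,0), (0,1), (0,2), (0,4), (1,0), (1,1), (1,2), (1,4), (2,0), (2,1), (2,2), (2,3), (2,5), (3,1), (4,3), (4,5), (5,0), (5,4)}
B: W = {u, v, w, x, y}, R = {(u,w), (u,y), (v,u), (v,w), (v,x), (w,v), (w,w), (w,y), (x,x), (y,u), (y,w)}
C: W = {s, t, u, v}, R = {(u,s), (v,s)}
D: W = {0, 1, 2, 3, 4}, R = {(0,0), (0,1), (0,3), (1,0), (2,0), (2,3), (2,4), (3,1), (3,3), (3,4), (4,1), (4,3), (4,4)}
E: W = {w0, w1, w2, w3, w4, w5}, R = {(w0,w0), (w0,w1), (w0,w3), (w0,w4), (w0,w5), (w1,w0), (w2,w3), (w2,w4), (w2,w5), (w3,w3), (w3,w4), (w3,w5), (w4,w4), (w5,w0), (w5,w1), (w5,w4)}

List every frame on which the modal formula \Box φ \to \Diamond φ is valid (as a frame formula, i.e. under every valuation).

A, B, D, E

The schema corresponds to seriality: \forall x \exists y Rxy.
A: satisfies the condition.
B: satisfies the condition.
C: fails — world s has no successor.
D: satisfies the condition.
E: satisfies the condition.
Valid on: A, B, D, E.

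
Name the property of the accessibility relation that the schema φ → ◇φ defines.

Reflexivity

Replacing φ by ¬φ and contraposing gives the equivalent schema □φ → φ.
Suppose □φ→φ is valid. At any x set V(φ)={w : Rxw}. Then □φ holds at x, so φ holds at x, i.e. Rxx.
Conversely, any frame satisfying ∀x Rxx validates the schema.
So the correspondent is reflexivity.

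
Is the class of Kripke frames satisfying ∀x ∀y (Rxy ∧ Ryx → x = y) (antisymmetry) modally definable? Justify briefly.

If a class were modally definable it would be closed under surjective bounded morphisms (Goldblatt–Thomason).
The 8-cycle (worlds w0,w1,w2,w3,w4,w5,w6,w7 with w0→w1→w2→w3→w4→w5→w6→w7→w0) is antisymmetric. Sending even-indexed worlds to • and odd-indexed worlds to ∘ is a surjective bounded morphism onto the two-world frame with •↔∘, which is not antisymmetric.
Hence antisymmetry is not modally definable.

No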